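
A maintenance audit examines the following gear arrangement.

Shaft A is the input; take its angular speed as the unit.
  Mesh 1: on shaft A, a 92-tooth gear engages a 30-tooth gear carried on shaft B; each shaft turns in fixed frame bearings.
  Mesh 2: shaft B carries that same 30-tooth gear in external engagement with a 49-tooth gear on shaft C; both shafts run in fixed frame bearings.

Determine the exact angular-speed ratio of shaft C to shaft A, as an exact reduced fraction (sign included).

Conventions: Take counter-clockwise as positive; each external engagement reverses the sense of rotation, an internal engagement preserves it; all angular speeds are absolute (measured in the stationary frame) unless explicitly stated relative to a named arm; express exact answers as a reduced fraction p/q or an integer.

92/49

class = fixed-axis compound train [2 meshes; 2 ratios multiply, 2 sense flips]
mesh 1 [92T→30T]: running ratio 46/15, sense −
mesh 2 [30T→49T]: running ratio 92/49, sense +
ω_out/ω_in = 92/49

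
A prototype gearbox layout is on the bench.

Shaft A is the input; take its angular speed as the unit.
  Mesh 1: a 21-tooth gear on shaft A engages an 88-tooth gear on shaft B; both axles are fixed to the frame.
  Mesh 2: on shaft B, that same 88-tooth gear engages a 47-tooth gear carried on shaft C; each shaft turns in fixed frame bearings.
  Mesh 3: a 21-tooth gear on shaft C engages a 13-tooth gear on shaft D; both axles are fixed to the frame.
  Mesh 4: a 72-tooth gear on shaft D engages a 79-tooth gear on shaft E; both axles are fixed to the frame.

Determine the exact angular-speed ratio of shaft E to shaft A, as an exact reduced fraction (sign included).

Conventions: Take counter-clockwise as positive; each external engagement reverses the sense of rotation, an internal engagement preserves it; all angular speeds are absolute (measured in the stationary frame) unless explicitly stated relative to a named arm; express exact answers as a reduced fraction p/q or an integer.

31752/48269

class = fixed-axis compound train [4 meshes; 4 ratios multiply, 4 sense flips]
mesh 1 [21T→88T]: running ratio 21/88, sense −
mesh 2 [88T→47T]: running ratio 21/47, sense +
mesh 3 [21T→13T]: running ratio 441/611, sense −
mesh 4 [72T→79T]: running ratio 31752/48269, sense +
ω_out/ω_in = 31752/48269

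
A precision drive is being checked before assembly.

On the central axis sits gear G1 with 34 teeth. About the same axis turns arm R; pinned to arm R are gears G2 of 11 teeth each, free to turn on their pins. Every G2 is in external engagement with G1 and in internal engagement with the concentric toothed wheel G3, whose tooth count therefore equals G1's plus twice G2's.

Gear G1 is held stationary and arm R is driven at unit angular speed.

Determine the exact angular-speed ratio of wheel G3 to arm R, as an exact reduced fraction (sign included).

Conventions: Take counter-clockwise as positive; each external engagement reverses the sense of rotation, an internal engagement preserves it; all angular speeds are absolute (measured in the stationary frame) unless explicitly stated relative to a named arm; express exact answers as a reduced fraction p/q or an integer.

45/28

class = planetary set [G3 = 34+2·11 = 56; Willis about the carrier]
ring teeth: 34 + 2·11 = 56
34(ω_sun−ω_arm) = −56(ω_ring−ω_arm),  ω_sun = 0, ω_arm = 1
ω_ring = 1 − (34/56)(0−1) = 45/28
ω_out/ω_in = 45/28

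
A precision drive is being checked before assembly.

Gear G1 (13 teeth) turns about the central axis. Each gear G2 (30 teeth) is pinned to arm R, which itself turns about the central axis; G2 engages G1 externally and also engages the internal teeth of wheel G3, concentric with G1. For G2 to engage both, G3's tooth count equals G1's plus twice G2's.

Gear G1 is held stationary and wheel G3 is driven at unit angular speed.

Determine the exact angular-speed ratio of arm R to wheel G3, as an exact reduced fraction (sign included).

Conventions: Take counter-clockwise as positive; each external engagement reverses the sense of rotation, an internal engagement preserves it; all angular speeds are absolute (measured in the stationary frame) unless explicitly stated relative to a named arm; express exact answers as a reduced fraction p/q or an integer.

recognized (axles ride arm R): planetary set, 13/30/73 teeth
ring teeth: 13 + 2·30 = 73
13(ω_sun−ω_arm) = −73(ω_ring−ω_arm),  ω_sun = 0, ω_ring = 1
13(0−ω_arm) = −73(1−ω_arm)  ⇒  86·ω_arm = 73  ⇒  ω_arm = 73/86
ω_out/ω_in = 73/86

73/86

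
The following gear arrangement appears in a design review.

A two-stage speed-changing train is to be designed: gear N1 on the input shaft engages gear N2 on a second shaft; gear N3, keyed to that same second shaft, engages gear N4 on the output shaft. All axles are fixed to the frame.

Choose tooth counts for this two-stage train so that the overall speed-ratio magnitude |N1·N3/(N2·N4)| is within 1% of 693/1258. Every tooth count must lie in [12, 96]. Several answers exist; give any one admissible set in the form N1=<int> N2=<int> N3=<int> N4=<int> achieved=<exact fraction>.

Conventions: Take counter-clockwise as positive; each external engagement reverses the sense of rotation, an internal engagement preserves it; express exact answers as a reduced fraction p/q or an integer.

N1=21 N2=17 N3=33 N4=74 achieved=693/1258

design class (target 693/1258): fixed-axis compound train
target = 693/1258 in lowest terms: an exact hit needs N1·N3 = k·693 and N2·N4 = k·1258 for one integer k, every count in [12, 96]; additionally prefer no 1:1 stage (N1 ≠ N2, N3 ≠ N4)
k = 1: N1·N3 = 693 = 21·33, N2·N4 = 1258 = 17·74
achieved = 21·33/(17·74) = 693/1258; |achieved − target| = 0 ≤ 693/125800 ✓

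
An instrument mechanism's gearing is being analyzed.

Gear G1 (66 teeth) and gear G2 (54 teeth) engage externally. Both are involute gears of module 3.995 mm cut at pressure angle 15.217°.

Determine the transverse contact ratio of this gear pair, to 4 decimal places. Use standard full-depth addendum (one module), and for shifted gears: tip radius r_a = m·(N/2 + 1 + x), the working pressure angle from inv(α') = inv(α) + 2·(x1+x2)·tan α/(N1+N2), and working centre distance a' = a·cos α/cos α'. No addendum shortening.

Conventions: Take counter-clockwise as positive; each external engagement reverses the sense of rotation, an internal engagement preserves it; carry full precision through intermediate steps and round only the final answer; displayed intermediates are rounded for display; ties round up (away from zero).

2.1200

class = single-mesh tooth geometry [involute pair 66T × 54T, m = 3.995]
base radii: r_b1 = 127.212688, r_b2 = 104.083108
tip radii: r_a1 = 135.830000, r_a2 = 111.860000
no profile shift: α' = α, a' = a
action lengths: √(r_a1²−r_b1²) = 47.610092, √(r_a2²−r_b2²) = 40.980070
base pitch p_b = π·m·cos α = 12.110620
CR = (47.610092 + 40.980070 − 239.700000·sin 15.21700°)/12.110620 = 2.120023
contact ratio ≈ 2.1200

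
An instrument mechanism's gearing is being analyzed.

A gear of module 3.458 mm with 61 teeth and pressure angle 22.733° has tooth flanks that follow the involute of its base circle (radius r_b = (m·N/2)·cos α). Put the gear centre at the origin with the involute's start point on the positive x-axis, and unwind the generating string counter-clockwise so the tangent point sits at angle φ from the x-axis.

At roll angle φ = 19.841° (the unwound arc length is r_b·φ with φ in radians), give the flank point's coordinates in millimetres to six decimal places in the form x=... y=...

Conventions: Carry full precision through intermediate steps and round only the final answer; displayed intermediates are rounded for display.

x=102.934538 y=1.330421

class = single-mesh tooth geometry [base-circle involute, m = 3.458, 61T]
pitch radius r_p = m·N/2 = 3.458·61/2 = 105.469000
base radius r_b = r_p·cos α = 105.469000·cos 22.733° = 97.275711
roll angle φ = 19.841° = 0.34629078 rad
x = r_b·(cos φ + φ·sin φ) = 102.934538
y = r_b·(sin φ − φ·cos φ) = 1.330421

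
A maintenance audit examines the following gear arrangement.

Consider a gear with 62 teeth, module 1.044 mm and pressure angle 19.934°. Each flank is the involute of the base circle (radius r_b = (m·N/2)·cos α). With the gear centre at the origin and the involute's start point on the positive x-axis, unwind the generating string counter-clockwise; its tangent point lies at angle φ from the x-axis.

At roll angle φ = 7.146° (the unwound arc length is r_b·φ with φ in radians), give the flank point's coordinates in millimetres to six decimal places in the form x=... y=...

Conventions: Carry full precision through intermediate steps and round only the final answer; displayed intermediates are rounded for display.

x=30.660659 y=0.019645

single-mesh involute tooth geometry (62T wheel at module 1.044)
pitch radius r_p = m·N/2 = 1.044·62/2 = 32.364000
base radius r_b = r_p·cos α = 32.364000·cos 19.934° = 30.424943
roll angle φ = 7.146° = 0.12472123 rad
x = r_b·(cos φ + φ·sin φ) = 30.660659
y = r_b·(sin φ − φ·cos φ) = 0.019645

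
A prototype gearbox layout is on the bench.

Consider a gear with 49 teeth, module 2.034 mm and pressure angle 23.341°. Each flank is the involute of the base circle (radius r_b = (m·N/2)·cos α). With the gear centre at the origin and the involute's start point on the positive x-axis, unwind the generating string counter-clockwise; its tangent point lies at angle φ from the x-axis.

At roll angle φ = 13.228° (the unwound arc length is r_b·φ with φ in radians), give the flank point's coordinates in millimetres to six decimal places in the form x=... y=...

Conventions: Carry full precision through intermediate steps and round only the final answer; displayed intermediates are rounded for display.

class = single-mesh tooth geometry [base-circle involute, m = 2.034, 49T]
pitch radius r_p = m·N/2 = 2.034·49/2 = 49.833000
base radius r_b = r_p·cos α = 49.833000·cos 23.341° = 45.754822
roll angle φ = 13.228° = 0.23087215 rad
x = r_b·(cos φ + φ·sin φ) = 46.958031
y = r_b·(sin φ − φ·cos φ) = 0.186687

x=46.958031 y=0.186687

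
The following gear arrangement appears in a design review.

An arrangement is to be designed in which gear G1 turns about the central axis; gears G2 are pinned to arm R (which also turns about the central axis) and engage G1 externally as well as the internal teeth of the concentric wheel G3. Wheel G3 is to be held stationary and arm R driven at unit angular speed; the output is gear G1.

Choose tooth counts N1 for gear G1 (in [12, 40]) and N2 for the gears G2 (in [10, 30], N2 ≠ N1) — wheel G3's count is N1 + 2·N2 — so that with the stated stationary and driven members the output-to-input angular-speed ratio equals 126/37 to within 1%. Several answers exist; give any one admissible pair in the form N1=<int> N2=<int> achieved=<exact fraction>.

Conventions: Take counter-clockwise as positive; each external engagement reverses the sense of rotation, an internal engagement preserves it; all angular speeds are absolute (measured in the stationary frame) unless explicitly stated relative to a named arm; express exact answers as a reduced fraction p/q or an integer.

planetary set to be sized for 126/37 (Willis relation)
Willis with ω_ring = 0: ω_sun/ω_arm = (N1+N3)/N1; set equal to 126/37  ⇒  N3/N1 = 126/37 − 1 = 89/37
N3 = N1 + 2·N2  ⇒  N2/N1 = (N3/N1 − 1)/2 = (89/37 − 1)/2 = 26/37
smallest multiple with N1 ≥ 12 and N2 ≥ 10: k = 1  ⇒  N1 = 1·37 = 37, N2 = 1·26 = 26 (N1 ≤ 40, N2 ≤ 30, N2 ≠ N1 ✓), N3 = 37 + 2·26 = 89
check: (N1+N3)/N1 with N1 = 37, N3 = 89 gives 126/37; |achieved − target| = 0 ≤ 63/1850 ✓

N1=37 N2=26 achieved=126/37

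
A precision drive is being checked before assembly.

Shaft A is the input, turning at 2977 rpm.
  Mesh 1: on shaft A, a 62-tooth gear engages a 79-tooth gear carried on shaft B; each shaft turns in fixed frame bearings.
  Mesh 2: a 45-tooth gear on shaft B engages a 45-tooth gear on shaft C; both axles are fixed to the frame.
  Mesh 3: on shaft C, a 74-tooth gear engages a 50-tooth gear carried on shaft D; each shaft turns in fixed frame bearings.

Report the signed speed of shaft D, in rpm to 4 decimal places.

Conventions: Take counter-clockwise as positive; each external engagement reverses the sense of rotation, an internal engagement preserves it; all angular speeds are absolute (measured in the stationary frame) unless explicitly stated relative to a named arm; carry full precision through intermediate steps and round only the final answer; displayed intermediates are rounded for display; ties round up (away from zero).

-3457.8420 rpm

topology: fixed-axis compound train — 3 meshes, A→D
mesh 1 [62T→79T]: ω = 2977.0000×62/79 = 2336.3797 rpm, sense flips to −
mesh 2 [45T→45T]: ω = 2336.3797×45/45 = 2336.3797 rpm, sense flips to +
mesh 3 [74T→50T]: ω = 2336.3797×74/50 = 3457.8420 rpm, sense flips to −
signed output speed = -3457.8420 rpm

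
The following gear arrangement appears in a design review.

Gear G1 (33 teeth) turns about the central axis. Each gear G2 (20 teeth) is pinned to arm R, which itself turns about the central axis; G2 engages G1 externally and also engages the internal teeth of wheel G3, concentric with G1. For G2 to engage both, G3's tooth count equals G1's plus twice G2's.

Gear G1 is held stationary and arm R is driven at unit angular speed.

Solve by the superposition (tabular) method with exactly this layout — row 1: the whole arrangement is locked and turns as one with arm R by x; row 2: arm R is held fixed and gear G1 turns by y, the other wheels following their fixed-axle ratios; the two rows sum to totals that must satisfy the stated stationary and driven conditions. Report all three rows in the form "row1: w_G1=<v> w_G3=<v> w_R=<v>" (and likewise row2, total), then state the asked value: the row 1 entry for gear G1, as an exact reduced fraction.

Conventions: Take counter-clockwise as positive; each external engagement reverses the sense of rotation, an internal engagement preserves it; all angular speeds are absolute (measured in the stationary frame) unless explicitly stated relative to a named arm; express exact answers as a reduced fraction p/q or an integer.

row1: w_G1=1 w_G3=1 w_R=1
row2: w_G1=-1 w_G3=33/73 w_R=0
total: w_G1=0 w_G3=106/73 w_R=1
asked value: 1

recognized (axles ride arm R): planetary set, 33/20/73 teeth
row 1 (train locked, turned with arm): all members turn x
row 2 (arm held, sun turns y): ω_ring = −(33/73)·y, ω_arm = 0
boundary: total ω_sun = x + y = 0 and total ω_arm = x = 1  ⇒  y = -1, x = 1
row 2 ring = −(33/73)·(-1) = 33/73
totals (row 1 + row 2): sun 1 + (-1) = 0, ring 1 + 33/73 = 106/73, arm 1 + 0 = 1
asked cell (row1, sun) = 1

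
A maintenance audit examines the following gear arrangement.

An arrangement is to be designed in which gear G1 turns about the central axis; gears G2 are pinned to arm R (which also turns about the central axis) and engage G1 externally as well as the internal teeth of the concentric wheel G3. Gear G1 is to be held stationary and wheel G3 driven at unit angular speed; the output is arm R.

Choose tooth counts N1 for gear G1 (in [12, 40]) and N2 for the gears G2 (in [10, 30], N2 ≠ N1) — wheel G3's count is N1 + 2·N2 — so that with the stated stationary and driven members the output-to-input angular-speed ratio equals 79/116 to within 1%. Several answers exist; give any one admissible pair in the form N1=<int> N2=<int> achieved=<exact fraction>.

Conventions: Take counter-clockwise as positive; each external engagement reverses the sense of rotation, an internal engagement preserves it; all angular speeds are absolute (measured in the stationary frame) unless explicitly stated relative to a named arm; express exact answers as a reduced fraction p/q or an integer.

class = planetary set [ratio 79/116 wanted; Willis about the carrier]
Willis with ω_sun = 0: ω_arm/ω_ring = N3/(N1+N3); set equal to 79/116  ⇒  N3/N1 = (79/116)/(1 − 79/116) = 79/37
N3 = N1 + 2·N2  ⇒  N2/N1 = (N3/N1 − 1)/2 = (79/37 − 1)/2 = 21/37
smallest multiple with N1 ≥ 12 and N2 ≥ 10: k = 1  ⇒  N1 = 1·37 = 37, N2 = 1·21 = 21 (N1 ≤ 40, N2 ≤ 30, N2 ≠ N1 ✓), N3 = 37 + 2·21 = 79
check: N3/(N1+N3) with N1 = 37, N3 = 79 gives 79/116; |achieved − target| = 0 ≤ 79/11600 ✓

N1=37 N2=21 achieved=79/116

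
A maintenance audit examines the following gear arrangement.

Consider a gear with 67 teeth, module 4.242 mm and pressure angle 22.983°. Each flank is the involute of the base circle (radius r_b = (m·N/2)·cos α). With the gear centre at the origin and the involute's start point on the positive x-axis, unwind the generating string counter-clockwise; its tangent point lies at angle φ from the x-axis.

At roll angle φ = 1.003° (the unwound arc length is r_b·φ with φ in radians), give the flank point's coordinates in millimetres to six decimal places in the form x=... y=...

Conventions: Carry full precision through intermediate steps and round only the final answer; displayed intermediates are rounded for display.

single-mesh involute tooth geometry (67T wheel at module 4.242)
pitch radius r_p = m·N/2 = 4.242·67/2 = 142.107000
base radius r_b = r_p·cos α = 142.107000·cos 22.983° = 130.826652
roll angle φ = 1.003° = 0.01750565 rad
x = r_b·(cos φ + φ·sin φ) = 130.846696
y = r_b·(sin φ − φ·cos φ) = 0.000234

x=130.846696 y=0.000234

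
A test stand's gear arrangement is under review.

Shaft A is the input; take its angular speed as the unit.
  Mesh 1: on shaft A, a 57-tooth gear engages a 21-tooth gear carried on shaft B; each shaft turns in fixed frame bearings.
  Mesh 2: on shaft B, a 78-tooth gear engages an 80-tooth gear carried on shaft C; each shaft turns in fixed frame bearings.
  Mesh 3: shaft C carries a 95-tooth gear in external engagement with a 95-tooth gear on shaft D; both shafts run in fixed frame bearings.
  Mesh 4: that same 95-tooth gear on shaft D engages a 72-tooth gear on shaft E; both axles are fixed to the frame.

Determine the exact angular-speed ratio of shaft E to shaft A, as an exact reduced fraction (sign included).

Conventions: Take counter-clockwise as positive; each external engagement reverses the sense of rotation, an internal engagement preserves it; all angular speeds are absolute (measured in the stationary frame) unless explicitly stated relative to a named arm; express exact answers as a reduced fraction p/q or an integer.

class = fixed-axis compound train [4 meshes; 4 ratios multiply, 4 sense flips]
mesh 1 [57T→21T]: running ratio 19/7, sense −
mesh 2 [78T→80T]: running ratio 741/280, sense +
mesh 3 [95T→95T]: running ratio 741/280, sense −
mesh 4 [95T→72T]: running ratio 4693/1344, sense +
ω_out/ω_in = 4693/1344

4693/1344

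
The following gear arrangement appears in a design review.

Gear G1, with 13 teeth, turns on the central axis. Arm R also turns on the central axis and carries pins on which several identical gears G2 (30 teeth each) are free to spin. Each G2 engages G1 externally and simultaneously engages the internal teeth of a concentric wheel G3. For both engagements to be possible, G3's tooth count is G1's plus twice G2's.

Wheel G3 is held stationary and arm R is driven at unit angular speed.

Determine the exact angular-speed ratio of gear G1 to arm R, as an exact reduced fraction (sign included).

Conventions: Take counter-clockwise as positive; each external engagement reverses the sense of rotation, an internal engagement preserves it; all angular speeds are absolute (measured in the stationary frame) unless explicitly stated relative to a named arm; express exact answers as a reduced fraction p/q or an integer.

86/13

topology: planetary set — G1 13T / G2 30T / G3 73T, arm = carrier (Willis)
ring teeth: 13 + 2·30 = 73
13(ω_sun−ω_arm) = −73(ω_ring−ω_arm),  ω_ring = 0, ω_arm = 1
ω_sun = 1 − (73/13)(0−1) = 86/13
ω_out/ω_in = 86/13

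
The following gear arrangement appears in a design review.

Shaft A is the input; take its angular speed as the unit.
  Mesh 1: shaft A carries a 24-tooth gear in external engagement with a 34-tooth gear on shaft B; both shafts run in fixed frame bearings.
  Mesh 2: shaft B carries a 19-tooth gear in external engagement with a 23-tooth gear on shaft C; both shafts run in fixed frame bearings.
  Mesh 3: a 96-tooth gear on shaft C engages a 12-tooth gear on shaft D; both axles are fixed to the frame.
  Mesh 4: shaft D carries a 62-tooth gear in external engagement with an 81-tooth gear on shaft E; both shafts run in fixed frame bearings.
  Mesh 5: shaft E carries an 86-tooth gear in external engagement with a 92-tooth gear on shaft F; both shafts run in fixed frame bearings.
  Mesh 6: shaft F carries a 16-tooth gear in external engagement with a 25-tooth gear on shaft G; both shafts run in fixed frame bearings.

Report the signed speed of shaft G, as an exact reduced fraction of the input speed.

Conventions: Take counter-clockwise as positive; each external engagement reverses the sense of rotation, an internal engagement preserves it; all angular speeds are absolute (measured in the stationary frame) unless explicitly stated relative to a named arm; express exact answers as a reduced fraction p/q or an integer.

6-mesh fixed-axis compound train (all bearings frame-fixed)
mesh 1 [24T→34T]: |ω|/ω_in = 1×24/34 = 12/17, sense flips to −
mesh 2 [19T→23T]: |ω|/ω_in = (12/17)×19/23 = 228/391, sense flips to +
mesh 3 [96T→12T]: |ω|/ω_in = (228/391)×96/12 = 1824/391, sense flips to −
mesh 4 [62T→81T]: |ω|/ω_in = (1824/391)×62/81 = 37696/10557, sense flips to +
mesh 5 [86T→92T]: |ω|/ω_in = (37696/10557)×86/92 = 810464/242811, sense flips to −
mesh 6 [16T→25T]: |ω|/ω_in = (810464/242811)×16/25 = 12967424/6070275, sense flips to +
signed output speed (× input speed) = 12967424/6070275

12967424/6070275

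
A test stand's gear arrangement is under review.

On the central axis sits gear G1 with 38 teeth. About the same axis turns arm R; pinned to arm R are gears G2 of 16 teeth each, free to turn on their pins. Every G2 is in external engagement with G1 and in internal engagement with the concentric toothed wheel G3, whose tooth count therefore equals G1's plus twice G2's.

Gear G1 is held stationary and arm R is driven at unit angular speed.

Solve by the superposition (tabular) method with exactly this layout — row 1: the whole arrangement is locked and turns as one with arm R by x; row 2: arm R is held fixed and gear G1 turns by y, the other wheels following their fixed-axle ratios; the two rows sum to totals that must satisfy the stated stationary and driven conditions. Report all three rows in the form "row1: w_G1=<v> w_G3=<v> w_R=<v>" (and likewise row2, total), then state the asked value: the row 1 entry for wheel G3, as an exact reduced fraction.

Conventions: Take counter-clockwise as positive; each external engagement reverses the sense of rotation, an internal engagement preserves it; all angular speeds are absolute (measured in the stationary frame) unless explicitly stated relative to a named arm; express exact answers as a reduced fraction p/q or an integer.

row1: w_G1=1 w_G3=1 w_R=1
row2: w_G1=-1 w_G3=19/35 w_R=0
total: w_G1=0 w_G3=54/35 w_R=1
asked value: 1

class = planetary set [G3 = 38+2·16 = 70; Willis about the carrier]
row 1: whole set turns with the arm by x
row 2: sun turns y, ring = −(38/70)·y, arm 0
boundary: total ω_sun = x + y = 0 and total ω_arm = x = 1  ⇒  y = -1, x = 1
row 2 ring = −(38/70)·(-1) = 19/35
totals (row 1 + row 2): sun 1 + (-1) = 0, ring 1 + 19/35 = 54/35, arm 1 + 0 = 1
asked cell (row1, ring) = 1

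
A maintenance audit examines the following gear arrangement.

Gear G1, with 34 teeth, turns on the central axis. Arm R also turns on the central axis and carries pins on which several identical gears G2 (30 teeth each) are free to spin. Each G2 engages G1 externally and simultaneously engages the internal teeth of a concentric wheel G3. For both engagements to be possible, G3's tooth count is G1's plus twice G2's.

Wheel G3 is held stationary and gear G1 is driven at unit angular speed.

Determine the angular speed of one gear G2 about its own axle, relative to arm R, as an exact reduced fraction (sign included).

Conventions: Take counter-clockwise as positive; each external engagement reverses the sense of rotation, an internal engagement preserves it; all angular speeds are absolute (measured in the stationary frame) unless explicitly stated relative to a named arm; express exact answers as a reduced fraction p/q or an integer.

recognized (axles ride arm R): planetary set, 34/30/94 teeth
ring teeth: 34 + 2·30 = 94
34(ω_sun−ω_arm) = −94(ω_ring−ω_arm),  ω_ring = 0, ω_sun = 1
34(1−ω_arm) = −94(0−ω_arm)  ⇒  128·ω_arm = 34  ⇒  ω_arm = 17/64
sun–planet mesh: 34·(1−17/64) = −30·(ω_p−ω_arm)  ⇒  ω_p−ω_arm = -799/960
exact speed ratio = -799/960

-799/960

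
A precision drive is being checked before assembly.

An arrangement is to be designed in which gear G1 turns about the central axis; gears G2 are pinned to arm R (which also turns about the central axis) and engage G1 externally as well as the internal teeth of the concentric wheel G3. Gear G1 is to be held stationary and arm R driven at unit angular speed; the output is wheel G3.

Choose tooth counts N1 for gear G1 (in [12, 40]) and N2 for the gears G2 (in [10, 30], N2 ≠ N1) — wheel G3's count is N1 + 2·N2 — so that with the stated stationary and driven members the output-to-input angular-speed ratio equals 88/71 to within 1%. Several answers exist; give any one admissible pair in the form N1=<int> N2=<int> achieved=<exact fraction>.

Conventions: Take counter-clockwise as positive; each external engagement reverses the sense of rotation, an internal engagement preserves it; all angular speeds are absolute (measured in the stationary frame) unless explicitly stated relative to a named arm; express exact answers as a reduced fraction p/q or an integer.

N1=17 N2=27 achieved=88/71

class = planetary set [ratio 88/71 wanted; Willis about the carrier]
Willis with ω_sun = 0: ω_ring/ω_arm = (N1+N3)/N3; set equal to 88/71  ⇒  N3/N1 = 1/(88/71 − 1) = 71/17
N3 = N1 + 2·N2  ⇒  N2/N1 = (N3/N1 − 1)/2 = (71/17 − 1)/2 = 27/17
smallest multiple with N1 ≥ 12 and N2 ≥ 10: k = 1  ⇒  N1 = 1·17 = 17, N2 = 1·27 = 27 (N1 ≤ 40, N2 ≤ 30, N2 ≠ N1 ✓), N3 = 17 + 2·27 = 71
check: (N1+N3)/N3 with N1 = 17, N3 = 71 gives 88/71; |achieved − target| = 0 ≤ 22/1775 ✓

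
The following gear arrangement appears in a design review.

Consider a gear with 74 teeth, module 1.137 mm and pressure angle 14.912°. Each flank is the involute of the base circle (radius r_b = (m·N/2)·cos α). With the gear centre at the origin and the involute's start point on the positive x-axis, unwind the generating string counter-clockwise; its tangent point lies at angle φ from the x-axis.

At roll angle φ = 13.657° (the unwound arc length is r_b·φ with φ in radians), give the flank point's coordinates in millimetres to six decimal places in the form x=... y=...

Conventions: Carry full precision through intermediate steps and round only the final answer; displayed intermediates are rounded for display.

x=41.790691 y=0.182470

recognized (one wheel, involute flank): single-mesh tooth geometry, m = 1.137, N = 74
pitch radius r_p = m·N/2 = 1.137·74/2 = 42.069000
base radius r_b = r_p·cos α = 42.069000·cos 14.912° = 40.652209
roll angle φ = 13.657° = 0.23835962 rad
x = r_b·(cos φ + φ·sin φ) = 41.790691
y = r_b·(sin φ − φ·cos φ) = 0.182470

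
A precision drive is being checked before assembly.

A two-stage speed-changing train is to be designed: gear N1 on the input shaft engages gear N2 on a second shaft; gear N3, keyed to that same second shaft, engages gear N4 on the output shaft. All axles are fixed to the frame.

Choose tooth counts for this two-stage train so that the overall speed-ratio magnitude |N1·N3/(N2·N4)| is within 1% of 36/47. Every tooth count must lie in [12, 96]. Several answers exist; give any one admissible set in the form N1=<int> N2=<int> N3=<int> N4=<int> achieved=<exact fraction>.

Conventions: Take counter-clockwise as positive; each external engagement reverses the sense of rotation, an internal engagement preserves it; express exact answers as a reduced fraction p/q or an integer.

N1=12 N2=47 N3=36 N4=12 achieved=36/47

class = fixed-axis compound train [2-stage, 36/47 wanted]
target = 36/47 in lowest terms: an exact hit needs N1·N3 = k·36 and N2·N4 = k·47 for one integer k, every count in [12, 96]; additionally prefer no 1:1 stage (N1 ≠ N2, N3 ≠ N4)
k = 1…11: no 1:1-free in-range split of k·36 and k·47 into factor pairs; take k = 12
k = 12: N1·N3 = 432 = 12·36, N2·N4 = 564 = 47·12
achieved = 12·36/(47·12) = 36/47; |achieved − target| = 0 ≤ 9/1175 ✓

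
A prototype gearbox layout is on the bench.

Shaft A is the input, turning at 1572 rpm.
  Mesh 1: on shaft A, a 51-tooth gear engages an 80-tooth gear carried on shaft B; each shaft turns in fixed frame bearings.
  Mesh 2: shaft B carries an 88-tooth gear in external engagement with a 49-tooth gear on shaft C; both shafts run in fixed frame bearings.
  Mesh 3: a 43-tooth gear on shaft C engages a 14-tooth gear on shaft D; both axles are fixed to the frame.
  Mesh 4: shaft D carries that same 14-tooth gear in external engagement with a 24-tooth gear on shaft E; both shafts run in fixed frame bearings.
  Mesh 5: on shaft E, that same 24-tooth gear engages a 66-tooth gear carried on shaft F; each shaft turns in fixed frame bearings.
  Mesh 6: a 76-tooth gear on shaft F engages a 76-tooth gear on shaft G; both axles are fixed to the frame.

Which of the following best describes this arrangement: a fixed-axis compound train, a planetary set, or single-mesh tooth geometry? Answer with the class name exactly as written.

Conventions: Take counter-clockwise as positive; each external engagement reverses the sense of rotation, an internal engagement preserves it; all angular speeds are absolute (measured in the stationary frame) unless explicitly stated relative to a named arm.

fixed-axis compound train

topology: fixed-axis compound train — 6 meshes, A→G
classification: fixed-axis compound train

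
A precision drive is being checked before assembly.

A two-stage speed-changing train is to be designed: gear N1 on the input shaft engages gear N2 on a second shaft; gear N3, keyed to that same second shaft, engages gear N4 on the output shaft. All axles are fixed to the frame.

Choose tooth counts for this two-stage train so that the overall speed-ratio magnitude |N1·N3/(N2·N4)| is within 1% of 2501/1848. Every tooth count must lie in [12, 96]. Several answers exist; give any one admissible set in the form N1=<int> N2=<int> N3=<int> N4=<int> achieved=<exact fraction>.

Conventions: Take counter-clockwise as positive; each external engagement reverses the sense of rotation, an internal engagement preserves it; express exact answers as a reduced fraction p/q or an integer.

N1=41 N2=21 N3=61 N4=88 achieved=2501/1848

class = fixed-axis compound train [2-stage, 2501/1848 wanted]
target = 2501/1848 in lowest terms: an exact hit needs N1·N3 = k·2501 and N2·N4 = k·1848 for one integer k, every count in [12, 96]; additionally prefer no 1:1 stage (N1 ≠ N2, N3 ≠ N4)
k = 1: N1·N3 = 2501 = 41·61, N2·N4 = 1848 = 21·88
achieved = 41·61/(21·88) = 2501/1848; |achieved − target| = 0 ≤ 2501/184800 ✓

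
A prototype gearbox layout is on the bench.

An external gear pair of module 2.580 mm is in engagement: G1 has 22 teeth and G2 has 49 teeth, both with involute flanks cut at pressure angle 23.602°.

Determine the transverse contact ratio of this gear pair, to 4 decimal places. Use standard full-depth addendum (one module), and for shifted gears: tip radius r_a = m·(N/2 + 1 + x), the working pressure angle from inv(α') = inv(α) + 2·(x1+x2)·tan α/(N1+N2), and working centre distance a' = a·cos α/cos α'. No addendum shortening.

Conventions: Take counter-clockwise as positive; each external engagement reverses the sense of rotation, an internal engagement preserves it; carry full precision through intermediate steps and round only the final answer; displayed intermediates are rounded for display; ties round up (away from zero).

1.5250

single-mesh involute tooth geometry (22T engaging 49T at module 2.580)
base radii: r_b1 = 26.005978, r_b2 = 57.922405
tip radii: r_a1 = 30.960000, r_a2 = 65.790000
no profile shift: α' = α, a' = a
action lengths: √(r_a1²−r_b1²) = 16.799129, √(r_a2²−r_b2²) = 31.198063
base pitch p_b = π·m·cos α = 7.427290
CR = (16.799129 + 31.198063 − 91.590000·sin 23.60200°)/7.427290 = 1.524957
contact ratio ≈ 1.5250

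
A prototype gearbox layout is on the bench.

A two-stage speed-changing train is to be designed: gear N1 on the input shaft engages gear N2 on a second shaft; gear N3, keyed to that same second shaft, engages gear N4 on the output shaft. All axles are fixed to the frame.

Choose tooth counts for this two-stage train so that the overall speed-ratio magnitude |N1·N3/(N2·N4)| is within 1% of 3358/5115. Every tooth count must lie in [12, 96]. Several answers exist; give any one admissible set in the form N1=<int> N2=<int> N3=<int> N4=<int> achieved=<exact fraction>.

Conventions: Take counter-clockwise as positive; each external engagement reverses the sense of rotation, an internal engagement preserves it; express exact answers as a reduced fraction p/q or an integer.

topology: fixed-axis compound train — 2 stages, target 3358/5115
target = 3358/5115 in lowest terms: an exact hit needs N1·N3 = k·3358 and N2·N4 = k·5115 for one integer k, every count in [12, 96]; additionally prefer no 1:1 stage (N1 ≠ N2, N3 ≠ N4)
k = 1: N1·N3 = 3358 = 46·73, N2·N4 = 5115 = 55·93
achieved = 46·73/(55·93) = 3358/5115; |achieved − target| = 0 ≤ 1679/255750 ✓

N1=46 N2=55 N3=73 N4=93 achieved=3358/5115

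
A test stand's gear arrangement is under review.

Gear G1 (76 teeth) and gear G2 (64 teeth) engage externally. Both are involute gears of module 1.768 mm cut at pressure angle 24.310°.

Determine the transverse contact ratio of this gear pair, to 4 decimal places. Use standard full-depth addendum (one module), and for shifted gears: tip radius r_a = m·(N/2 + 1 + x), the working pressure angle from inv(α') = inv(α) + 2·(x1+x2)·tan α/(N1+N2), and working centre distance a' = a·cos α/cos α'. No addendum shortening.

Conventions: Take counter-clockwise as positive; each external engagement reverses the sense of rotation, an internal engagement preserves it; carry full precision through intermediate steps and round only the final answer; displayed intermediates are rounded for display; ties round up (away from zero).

topology: single-mesh involute geometry — m = 1.768, 76T/64T pair
base radii: r_b1 = 61.226891, r_b2 = 51.559488
tip radii: r_a1 = 68.952000, r_a2 = 58.344000
no profile shift: α' = α, a' = a
action lengths: √(r_a1²−r_b1²) = 31.711923, √(r_a2²−r_b2²) = 27.306438
base pitch p_b = π·m·cos α = 5.061841
CR = (31.711923 + 27.306438 − 123.760000·sin 24.31000°)/5.061841 = 1.594214
contact ratio ≈ 1.5942

1.5942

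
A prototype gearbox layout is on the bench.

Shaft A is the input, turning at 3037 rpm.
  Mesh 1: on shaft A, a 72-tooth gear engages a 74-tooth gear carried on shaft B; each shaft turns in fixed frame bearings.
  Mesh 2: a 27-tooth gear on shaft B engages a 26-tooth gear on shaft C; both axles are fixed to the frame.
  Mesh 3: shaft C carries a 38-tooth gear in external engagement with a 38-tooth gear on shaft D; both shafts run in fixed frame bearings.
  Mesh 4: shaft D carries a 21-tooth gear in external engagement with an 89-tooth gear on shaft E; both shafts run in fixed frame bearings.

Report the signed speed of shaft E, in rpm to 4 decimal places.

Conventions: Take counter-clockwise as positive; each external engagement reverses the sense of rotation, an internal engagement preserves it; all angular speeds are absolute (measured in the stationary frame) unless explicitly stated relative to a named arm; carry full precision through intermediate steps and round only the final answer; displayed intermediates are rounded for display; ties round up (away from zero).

4-mesh fixed-axis compound train (all bearings frame-fixed)
mesh 1 [72T→74T]: ω = 3037.0000×72/74 = 2954.9189 rpm, sense flips to −
mesh 2 [27T→26T]: ω = 2954.9189×27/26 = 3068.5696 rpm, sense flips to +
mesh 3 [38T→38T]: ω = 3068.5696×38/38 = 3068.5696 rpm, sense flips to −
mesh 4 [21T→89T]: ω = 3068.5696×21/89 = 724.0445 rpm, sense flips to +
signed output speed = +724.0445 rpm

+724.0445 rpm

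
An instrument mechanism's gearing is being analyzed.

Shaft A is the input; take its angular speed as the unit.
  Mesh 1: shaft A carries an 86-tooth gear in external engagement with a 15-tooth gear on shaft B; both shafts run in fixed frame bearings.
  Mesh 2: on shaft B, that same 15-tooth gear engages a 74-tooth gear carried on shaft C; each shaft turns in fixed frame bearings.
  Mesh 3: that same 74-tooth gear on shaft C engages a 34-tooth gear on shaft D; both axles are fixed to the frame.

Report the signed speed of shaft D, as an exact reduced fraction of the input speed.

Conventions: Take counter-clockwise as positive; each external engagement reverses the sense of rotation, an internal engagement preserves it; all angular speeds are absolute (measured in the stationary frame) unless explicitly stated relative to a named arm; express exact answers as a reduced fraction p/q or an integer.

-43/17

3-mesh fixed-axis compound train (all bearings frame-fixed)
mesh 1 [86T→15T]: |ω|/ω_in = 1×86/15 = 86/15, sense flips to −
mesh 2 [15T→74T]: |ω|/ω_in = (86/15)×15/74 = 43/37, sense flips to +
mesh 3 [74T→34T]: |ω|/ω_in = (43/37)×74/34 = 43/17, sense flips to −
signed output speed (× input speed) = -43/17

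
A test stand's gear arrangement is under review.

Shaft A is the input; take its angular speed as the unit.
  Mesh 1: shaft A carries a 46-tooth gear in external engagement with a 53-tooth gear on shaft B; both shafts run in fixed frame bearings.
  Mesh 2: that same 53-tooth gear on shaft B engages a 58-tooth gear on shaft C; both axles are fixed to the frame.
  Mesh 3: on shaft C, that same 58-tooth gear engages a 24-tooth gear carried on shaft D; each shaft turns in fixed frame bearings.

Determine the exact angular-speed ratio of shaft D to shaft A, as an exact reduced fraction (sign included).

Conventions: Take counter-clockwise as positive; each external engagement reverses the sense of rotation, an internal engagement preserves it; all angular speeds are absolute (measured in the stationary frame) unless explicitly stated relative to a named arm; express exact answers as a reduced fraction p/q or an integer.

-23/12

class = fixed-axis compound train [3 meshes; 3 ratios multiply, 3 sense flips]
mesh 1 [46T→53T]: running ratio 46/53, sense −
mesh 2 [53T→58T]: running ratio 23/29, sense +
mesh 3 [58T→24T]: running ratio 23/12, sense −
ω_out/ω_in = -23/12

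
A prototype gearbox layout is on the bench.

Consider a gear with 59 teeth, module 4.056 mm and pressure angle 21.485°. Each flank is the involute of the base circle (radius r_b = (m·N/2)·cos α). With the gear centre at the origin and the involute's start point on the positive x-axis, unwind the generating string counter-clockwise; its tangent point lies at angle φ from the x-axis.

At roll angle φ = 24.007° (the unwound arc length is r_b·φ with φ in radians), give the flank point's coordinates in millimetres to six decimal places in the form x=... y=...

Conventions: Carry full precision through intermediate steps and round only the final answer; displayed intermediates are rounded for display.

x=120.686352 y=2.682399

topology: single-mesh involute geometry — m = 4.056, N = 59
pitch radius r_p = m·N/2 = 4.056·59/2 = 119.652000
base radius r_b = r_p·cos α = 119.652000·cos 21.485° = 111.337800
roll angle φ = 24.007° = 0.41900119 rad
x = r_b·(cos φ + φ·sin φ) = 120.686352
y = r_b·(sin φ − φ·cos φ) = 2.682399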